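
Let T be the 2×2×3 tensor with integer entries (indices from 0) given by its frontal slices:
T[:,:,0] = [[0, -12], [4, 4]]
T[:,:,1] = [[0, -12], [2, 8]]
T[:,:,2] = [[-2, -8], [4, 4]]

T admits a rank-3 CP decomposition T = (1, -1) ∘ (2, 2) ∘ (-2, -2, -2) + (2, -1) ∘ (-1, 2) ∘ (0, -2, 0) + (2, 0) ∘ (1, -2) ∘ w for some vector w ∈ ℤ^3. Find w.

Subtract the known terms from T to get the rank-1 residual R = (2, 0) ∘ (1, -2) ∘ w, so R[i,j,k] = a[i]·b[j]·w[k]. Pick indices with nonzero a[0]·b[0] = (2)·(1) = 2. Only the fibre through (0,0,·) is needed: R[0,0,:] = T[0,0,:] − Σₗ aₗ[0]bₗ[0]cₗ = [0, 0, -2] − (1)·(2)·(-2, -2, -2) − (2)·(-1)·(0, -2, 0) = [4, 0, 2]. Then w[k] = R[0,0,k] / 2 for each k, giving w = [4, 0, 2] / 2 = (2, 0, 1).

w = (2, 0, 1)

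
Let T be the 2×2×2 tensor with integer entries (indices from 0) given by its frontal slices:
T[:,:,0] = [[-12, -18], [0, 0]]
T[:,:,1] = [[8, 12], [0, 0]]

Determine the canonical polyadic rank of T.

1

Lower bound: T ≠ 0 (e.g. T[0,0,0] = -12), so rank(T) ≥ 1.
Upper bound: if T = a ∘ b ∘ c then every fibre of T is a multiple of the corresponding factor, so read the factors off the fibres through the nonzero entry T[0,0,0] = -12.
The mode-1 fibre T[:,0,0] = [-12, 0] gives a = (1, 0) (primitive direction); the mode-2 fibre T[0,:,0] = [-12, -18] gives b = (2, 3); then c[k] = T[0,0,k] / (a[0]·b[0]) = [-12, 8] / 2 = (-6, 4).
Expanding (1, 0) ∘ (2, 3) ∘ (-6, 4) reproduces all 8 entries of T, so T = (1, 0) ∘ (2, 3) ∘ (-6, 4) and rank(T) ≤ 1.
These bounds meet, so rank(T) = 1.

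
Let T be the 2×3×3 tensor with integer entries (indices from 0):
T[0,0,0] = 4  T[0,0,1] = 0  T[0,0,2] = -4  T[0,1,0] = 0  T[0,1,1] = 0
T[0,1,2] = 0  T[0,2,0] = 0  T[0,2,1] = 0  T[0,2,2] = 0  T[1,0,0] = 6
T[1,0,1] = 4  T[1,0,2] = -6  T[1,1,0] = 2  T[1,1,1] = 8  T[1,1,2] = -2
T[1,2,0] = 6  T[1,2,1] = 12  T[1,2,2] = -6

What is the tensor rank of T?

3

Lower bound: the mode-2 unfolding of T (rows indexed by j, columns by (i,k) = (0,0), (0,1), (0,2), (1,0), (1,1), (1,2)) is [[4, 0, -4, 6, 4, -6], [0, 0, 0, 2, 8, -2], [0, 0, 0, 6, 12, -6]].
There the 3×3 minor on rows j ∈ {0, 1, 2}, columns (i,k) ∈ {(0,0), (1,0), (1,1)} is det [[4, 6, 4], [0, 2, 8], [0, 6, 12]] = -96 ≠ 0, so this unfolding has rank ≥ 3; CP rank is at least every unfolding rank, so rank(T) ≥ 3. (Flattening ranks never certify an upper bound on CP rank; for that we must actually write T with 3 rank-1 terms.)
Upper bound: T is a sum of 3 rank-1 terms, T = (0, 1) ⊗ (0, 1, 1) ⊗ (-2, 4, 2) + (0, 1) ⊗ (1, 1, 2) ⊗ (4, 4, -4) + (2, 1) ⊗ (1, 0, 0) ⊗ (2, 0, -2) (written with every a and b primitive with positive leading entry and the scale carried by c; CP decompositions are not unique, and this one is verified by expanding entrywise), so rank(T) ≤ 3.
These bounds meet, so rank(T) = 3.
Check entry T[1,0,1] = 4: (1)·(0)·(4) + (1)·(1)·(4) + (1)·(1)·(0) = 4.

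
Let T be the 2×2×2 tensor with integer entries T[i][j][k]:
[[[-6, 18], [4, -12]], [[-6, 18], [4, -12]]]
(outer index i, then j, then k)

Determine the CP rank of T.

Lower bound: T ≠ 0 (e.g. T[0,0,0] = -6), so rank(T) ≥ 1.
Upper bound: if T = a (x) b (x) c then every fibre of T is a multiple of the corresponding factor, so read the factors off the fibres through the nonzero entry T[0,0,0] = -6.
The mode-1 fibre T[:,0,0] = [-6, -6] gives a = [1, 1] (primitive direction); the mode-2 fibre T[0,:,0] = [-6, 4] gives b = [3, -2]; then c[k] = T[0,0,k] / (a[0]·b[0]) = [-6, 18] / 3 = [-2, 6].
Expanding [1, 1] (x) [3, -2] (x) [-2, 6] reproduces all 8 entries of T, so T = [1, 1] (x) [3, -2] (x) [-2, 6] and rank(T) ≤ 1.
These bounds meet, so rank(T) = 1.

1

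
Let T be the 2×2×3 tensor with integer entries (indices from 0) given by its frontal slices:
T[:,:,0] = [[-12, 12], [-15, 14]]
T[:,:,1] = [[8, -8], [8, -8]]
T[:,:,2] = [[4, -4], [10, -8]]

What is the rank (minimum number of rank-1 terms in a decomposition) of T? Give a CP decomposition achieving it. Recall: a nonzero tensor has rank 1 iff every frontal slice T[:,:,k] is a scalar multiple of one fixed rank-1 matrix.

Lower bound: the mode-3 unfolding of T (rows indexed by k, columns by (i,j) = (0,0), (0,1), (1,0), (1,1)) is [[-12, 12, -15, 14], [8, -8, 8, -8], [4, -4, 10, -8]].
There the 2×2 minor on rows k ∈ {0, 1}, columns (i,j) ∈ {(0,0), (1,0)} is det [[-12, -15], [8, 8]] = 24 ≠ 0, so this unfolding has rank ≥ 2; CP rank is at least every unfolding rank, so rank(T) ≥ 2. (This is only a lower bound: in general the CP rank may exceed every unfolding rank, so we still need to exhibit 2 rank-1 terms summing to T.)
Upper bound — finding two terms. Write S_k = T[:,:,k] for the frontal slices: S₀ = [[-12, 12], [-15, 14]], S₁ = [[8, -8], [8, -8]], S₂ = [[4, -4], [10, -8]].
If T = a₁ ⊗ b₁ ⊗ c₁ + a₂ ⊗ b₂ ⊗ c₂ then each S_k = c₁[k]·a₁b₁ᵀ + c₂[k]·a₂b₂ᵀ. S₀ and S₁ are linearly independent, so a₁b₁ᵀ and a₂b₂ᵀ must span the same plane of matrices: they are the rank-1 matrices of the form x·S₀ + y·S₁.
det(x·S₀ + y·S₁) is 12·x² − 8·xy = 4·(3·x − 2·y)(x), vanishing at (x:y) = (2:3) and (0:1).
M₁ = 2·S₀ + 3·S₁ = [[0, 0], [-6, 4]] = (-2)·(0, 1)(3, -2)ᵀ and M₂ = S₁ = [[8, -8], [8, -8]] = 8·(1, 1)(1, -1)ᵀ, so take a₁ = (0, 1), b₁ = (3, -2), a₂ = (1, 1), b₂ = (1, -1).
Each slice is an integer combination of E₁ = a₁b₁ᵀ and E₂ = a₂b₂ᵀ: S₀ = −E₁ − 12·E₂, S₁ = 8·E₂, S₂ = 2·E₁ + 4·E₂; reading off coefficients, c₁ = (-1, 0, 2) and c₂ = (-12, 8, 4).
Hence T = (0, 1) ⊗ (3, -2) ⊗ (-1, 0, 2) + (1, 1) ⊗ (1, -1) ⊗ (-12, 8, 4), so rank(T) ≤ 2.
These bounds meet, so rank(T) = 2.

rank(T) = 2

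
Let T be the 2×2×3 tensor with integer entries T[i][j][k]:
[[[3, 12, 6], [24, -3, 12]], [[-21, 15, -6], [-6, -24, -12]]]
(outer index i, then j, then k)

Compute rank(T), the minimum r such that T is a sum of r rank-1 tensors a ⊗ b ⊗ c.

Lower bound: the mode-3 unfolding of T (rows indexed by k, columns by (i,j) = (0,0), (0,1), (1,0), (1,1)) is [[3, 24, -21, -6], [12, -3, 15, -24], [6, 12, -6, -12]].
There the 2×2 minor on rows k ∈ {0, 1}, columns (i,j) ∈ {(0,0), (0,1)} is det [[3, 24], [12, -3]] = -297 ≠ 0, so this unfolding has rank ≥ 2; CP rank is at least every unfolding rank, so rank(T) ≥ 2. (Unfolding ranks only ever bound the CP rank from below — rank(T) can be strictly larger than all of them — so the matching upper bound has to come from an explicit 2-term decomposition.)
Upper bound — finding two terms. Write S_k = T[:,:,k] for the frontal slices: S₀ = [[3, 24], [-21, -6]], S₁ = [[12, -3], [15, -24]], S₂ = [[6, 12], [-6, -12]].
If T = a₁ ⊗ b₁ ⊗ c₁ + a₂ ⊗ b₂ ⊗ c₂ then each S_k = c₁[k]·a₁b₁ᵀ + c₂[k]·a₂b₂ᵀ. S₀ and S₁ are linearly independent, so a₁b₁ᵀ and a₂b₂ᵀ must span the same plane of matrices: they are the rank-1 matrices of the form x·S₀ + y·S₁.
det(x·S₀ + y·S₁) is 486·x² − 567·xy − 243·y² = 81·(2·x − 3·y)(3·x + y), vanishing at (x:y) = (3:2) and (1:-3).
M₁ = 3·S₀ + 2·S₁ = [[33, 66], [-33, -66]] = 33·(1, -1)(1, 2)ᵀ and M₂ = S₀ − 3·S₁ = [[-33, 33], [-66, 66]] = (-33)·(1, 2)(1, -1)ᵀ, so take a₁ = (1, -1), b₁ = (1, 2), a₂ = (1, 2), b₂ = (1, -1).
Each slice is an integer combination of E₁ = a₁b₁ᵀ and E₂ = a₂b₂ᵀ: S₀ = 9·E₁ − 6·E₂, S₁ = 3·E₁ + 9·E₂, S₂ = 6·E₁; reading off coefficients, c₁ = (9, 3, 6) and c₂ = (-6, 9, 0).
Hence T = (1, -1) ⊗ (1, 2) ⊗ (9, 3, 6) + (1, 2) ⊗ (1, -1) ⊗ (-6, 9, 0), so rank(T) ≤ 2.
These bounds meet, so rank(T) = 2.

2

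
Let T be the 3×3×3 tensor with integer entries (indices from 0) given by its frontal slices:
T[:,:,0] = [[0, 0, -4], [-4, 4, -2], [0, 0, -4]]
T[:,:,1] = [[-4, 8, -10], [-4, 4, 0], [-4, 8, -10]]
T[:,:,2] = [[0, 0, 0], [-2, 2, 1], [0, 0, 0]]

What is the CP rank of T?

3

Lower bound: in the mode-3 unfolding of T (rows indexed by k, columns by (i,j)) the 3×3 minor on rows k ∈ {0, 1, 2}, columns (i,j) ∈ {(0,0), (0,2), (1,0)} is det [[0, -4, -4], [-4, -10, -4], [0, 0, -2]] = 32 ≠ 0, so that unfolding has rank ≥ 3 and hence rank(T) ≥ 3 (CP rank is at least every unfolding rank, though it can be larger).
Upper bound: T is a sum of 3 rank-1 terms, T = [0, 1, 0] (x) [2, -2, -1] (x) [-2, -2, -1] + [1, 0, 1] (x) [1, -2, 2] (x) [0, -4, 0] + [1, 1, 1] (x) [0, 0, 1] (x) [-4, -2, 0] (one valid choice — decompositions are not unique — normalised so each a, b is primitive with positive first nonzero entry; check it by expanding all entries), so rank(T) ≤ 3.
These bounds meet, so rank(T) = 3.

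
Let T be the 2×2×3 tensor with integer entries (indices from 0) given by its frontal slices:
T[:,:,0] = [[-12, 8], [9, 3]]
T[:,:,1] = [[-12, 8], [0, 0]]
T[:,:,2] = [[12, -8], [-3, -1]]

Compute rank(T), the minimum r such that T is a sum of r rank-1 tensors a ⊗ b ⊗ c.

Lower bound: the mode-3 unfolding of T (rows indexed by k, columns by (i,j) = (0,0), (0,1), (1,0), (1,1)) is [[-12, 8, 9, 3], [-12, 8, 0, 0], [12, -8, -3, -1]].
There the 2×2 minor on rows k ∈ {0, 1}, columns (i,j) ∈ {(0,0), (1,0)} is det [[-12, 9], [-12, 0]] = 108 ≠ 0, so this unfolding has rank ≥ 2; CP rank is at least every unfolding rank, so rank(T) ≥ 2. (Unfolding ranks only ever bound the CP rank from below — rank(T) can be strictly larger than all of them — so the matching upper bound has to come from an explicit 2-term decomposition.)
Upper bound — finding two terms. Write S_k = T[:,:,k] for the frontal slices: S₀ = [[-12, 8], [9, 3]], S₁ = [[-12, 8], [0, 0]], S₂ = [[12, -8], [-3, -1]].
If T = a₁ ⊗ b₁ ⊗ c₁ + a₂ ⊗ b₂ ⊗ c₂ then each S_k = c₁[k]·a₁b₁ᵀ + c₂[k]·a₂b₂ᵀ. S₀ and S₁ are linearly independent, so a₁b₁ᵀ and a₂b₂ᵀ must span the same plane of matrices: they are the rank-1 matrices of the form x·S₀ + y·S₁.
det(x·S₀ + y·S₁) is −108·x² − 108·xy = (-108)·(x + y)(x), vanishing at (x:y) = (1:-1) and (0:1).
M₁ = S₀ − S₁ = [[0, 0], [9, 3]] = 3·[0, 1][3, 1]ᵀ and M₂ = S₁ = [[-12, 8], [0, 0]] = (-4)·[1, 0][3, -2]ᵀ, so take a₁ = [0, 1], b₁ = [3, 1], a₂ = [1, 0], b₂ = [3, -2].
Each slice is an integer combination of E₁ = a₁b₁ᵀ and E₂ = a₂b₂ᵀ: S₀ = 3·E₁ − 4·E₂, S₁ = −4·E₂, S₂ = −E₁ + 4·E₂; reading off coefficients, c₁ = [3, 0, -1] and c₂ = [-4, -4, 4].
Hence T = [0, 1] ⊗ [3, 1] ⊗ [3, 0, -1] + [1, 0] ⊗ [3, -2] ⊗ [-4, -4, 4], so rank(T) ≤ 2.
These bounds meet, so rank(T) = 2.

2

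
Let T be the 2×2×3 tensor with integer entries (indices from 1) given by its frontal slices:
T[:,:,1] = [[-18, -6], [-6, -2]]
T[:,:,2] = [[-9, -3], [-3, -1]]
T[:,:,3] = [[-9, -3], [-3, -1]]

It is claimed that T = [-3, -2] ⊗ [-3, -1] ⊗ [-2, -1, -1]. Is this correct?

No

Reconstruct entry (2,1,1) from the claimed factors: Σₗ aₗ[2]bₗ[1]cₗ[1] = (-2)·(-3)·(-2) = -12, but T[2,1,1] = -6. The claim is false.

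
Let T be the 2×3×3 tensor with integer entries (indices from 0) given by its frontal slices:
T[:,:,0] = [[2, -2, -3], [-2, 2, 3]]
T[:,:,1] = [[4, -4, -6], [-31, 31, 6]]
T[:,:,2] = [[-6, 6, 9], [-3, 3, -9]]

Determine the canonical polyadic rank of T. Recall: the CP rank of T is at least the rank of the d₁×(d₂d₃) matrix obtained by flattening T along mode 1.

Lower bound: the mode-3 unfolding of T (rows indexed by k, columns by (i,j) = (0,0), (0,1), (0,2), (1,0), (1,1), (1,2)) is [[2, -2, -3, -2, 2, 3], [4, -4, -6, -31, 31, 6], [-6, 6, 9, -3, 3, -9]].
There the 2×2 minor on rows k ∈ {0, 1}, columns (i,j) ∈ {(0,0), (1,0)} is det [[2, -2], [4, -31]] = -54 ≠ 0, so this unfolding has rank ≥ 2; CP rank is at least every unfolding rank, so rank(T) ≥ 2. (Unfolding ranks only ever bound the CP rank from below — rank(T) can be strictly larger than all of them — so the matching upper bound has to come from an explicit 2-term decomposition.)
Upper bound — finding two terms. Write S_k = T[:,:,k] for the frontal slices: S₀ = [[2, -2, -3], [-2, 2, 3]], S₁ = [[4, -4, -6], [-31, 31, 6]], S₂ = [[-6, 6, 9], [-3, 3, -9]].
If T = a₁ ⊗ b₁ ⊗ c₁ + a₂ ⊗ b₂ ⊗ c₂ then each S_k = c₁[k]·a₁b₁ᵀ + c₂[k]·a₂b₂ᵀ. S₀ and S₁ are linearly independent, so a₁b₁ᵀ and a₂b₂ᵀ must span the same plane of matrices: they are the rank-1 matrices of the form x·S₀ + y·S₁.
The 2×2 minor of x·S₀ + y·S₁ on rows {0,1}, columns {0,2} is −81·xy − 162·y² = (-81)·(x + 2·y)(y), vanishing at (x:y) = (2:-1) and (1:0).
M₁ = 2·S₀ − S₁ = [[0, 0, 0], [27, -27, 0]] = 27·[0, 1][1, -1, 0]ᵀ and M₂ = S₀ = [[2, -2, -3], [-2, 2, 3]] = [1, -1][2, -2, -3]ᵀ, so take a₁ = [0, 1], b₁ = [1, -1, 0], a₂ = [1, -1], b₂ = [2, -2, -3].
Each slice is an integer combination of E₁ = a₁b₁ᵀ and E₂ = a₂b₂ᵀ: S₀ = E₂, S₁ = −27·E₁ + 2·E₂, S₂ = −9·E₁ − 3·E₂; reading off coefficients, c₁ = [0, -27, -9] and c₂ = [1, 2, -3].
Hence T = [0, 1] ⊗ [1, -1, 0] ⊗ [0, -27, -9] + [1, -1] ⊗ [2, -2, -3] ⊗ [1, 2, -3], so rank(T) ≤ 2.
These bounds meet, so rank(T) = 2.

2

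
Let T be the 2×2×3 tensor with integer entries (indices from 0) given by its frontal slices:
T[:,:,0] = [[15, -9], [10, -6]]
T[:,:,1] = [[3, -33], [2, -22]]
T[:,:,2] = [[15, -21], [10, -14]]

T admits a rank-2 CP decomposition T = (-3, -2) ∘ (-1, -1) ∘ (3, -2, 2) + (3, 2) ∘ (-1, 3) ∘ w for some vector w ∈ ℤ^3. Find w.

w = (-2, -3, -3)

Subtract the known terms from T to get the rank-1 residual R = (3, 2) ∘ (-1, 3) ∘ w, so R[i,j,k] = a[i]·b[j]·w[k]. Pick indices with nonzero a[0]·b[0] = (3)·(-1) = -3. Only the fibre through (0,0,·) is needed: R[0,0,:] = T[0,0,:] − Σₗ aₗ[0]bₗ[0]cₗ = [15, 3, 15] − (-3)·(-1)·(3, -2, 2) = [6, 9, 9]. Then w[k] = R[0,0,k] / -3 for each k, giving w = [6, 9, 9] / -3 = (-2, -3, -3).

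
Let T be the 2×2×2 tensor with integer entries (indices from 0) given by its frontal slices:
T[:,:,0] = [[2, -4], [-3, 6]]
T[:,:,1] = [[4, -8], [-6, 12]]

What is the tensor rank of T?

1

Lower bound: T ≠ 0 (e.g. T[0,0,0] = 2), so rank(T) ≥ 1.
Upper bound: if T = a ⊗ b ⊗ c then every fibre of T is a multiple of the corresponding factor, so read the factors off the fibres through the nonzero entry T[0,0,0] = 2.
The mode-1 fibre T[:,0,0] = [2, -3] gives a = [2, -3] (primitive direction); the mode-2 fibre T[0,:,0] = [2, -4] gives b = [1, -2]; then c[k] = T[0,0,k] / (a[0]·b[0]) = [2, 4] / 2 = [1, 2].
Expanding [2, -3] ⊗ [1, -2] ⊗ [1, 2] reproduces all 8 entries of T, so T = [2, -3] ⊗ [1, -2] ⊗ [1, 2] and rank(T) ≤ 1.
These bounds meet, so rank(T) = 1.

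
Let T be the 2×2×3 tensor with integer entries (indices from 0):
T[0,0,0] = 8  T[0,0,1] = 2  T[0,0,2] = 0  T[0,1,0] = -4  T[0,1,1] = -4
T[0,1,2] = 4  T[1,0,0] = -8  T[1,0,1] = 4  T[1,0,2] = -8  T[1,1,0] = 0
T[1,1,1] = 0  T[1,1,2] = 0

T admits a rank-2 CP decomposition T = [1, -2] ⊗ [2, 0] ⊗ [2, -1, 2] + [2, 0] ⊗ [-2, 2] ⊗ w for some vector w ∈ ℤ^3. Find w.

w = [-1, -1, 1]

Subtract the known terms from T to get the rank-1 residual R = [2, 0] ⊗ [-2, 2] ⊗ w, so R[i,j,k] = a[i]·b[j]·w[k]. Pick indices with nonzero a[0]·b[0] = (2)·(-2) = -4. Only the fibre through (0,0,·) is needed: R[0,0,:] = T[0,0,:] − Σₗ aₗ[0]bₗ[0]cₗ = [8, 2, 0] − (1)·(2)·[2, -1, 2] = [4, 4, -4]. Then w[k] = R[0,0,k] / -4 for each k, giving w = [4, 4, -4] / -4 = [-1, -1, 1].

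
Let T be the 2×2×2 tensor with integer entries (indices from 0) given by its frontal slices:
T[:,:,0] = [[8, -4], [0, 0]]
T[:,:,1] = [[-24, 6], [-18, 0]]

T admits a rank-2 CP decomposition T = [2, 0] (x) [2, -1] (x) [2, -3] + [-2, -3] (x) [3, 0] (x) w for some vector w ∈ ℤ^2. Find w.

w = [0, 2]

Subtract the known terms from T to get the rank-1 residual R = [-2, -3] (x) [3, 0] (x) w, so R[i,j,k] = a[i]·b[j]·w[k]. Pick indices with nonzero a[0]·b[0] = (-2)·(3) = -6. Only the fibre through (0,0,·) is needed: R[0,0,:] = T[0,0,:] − Σₗ aₗ[0]bₗ[0]cₗ = [8, -24] − (2)·(2)·[2, -3] = [0, -12]. Then w[k] = R[0,0,k] / -6 for each k, giving w = [0, -12] / -6 = [0, 2].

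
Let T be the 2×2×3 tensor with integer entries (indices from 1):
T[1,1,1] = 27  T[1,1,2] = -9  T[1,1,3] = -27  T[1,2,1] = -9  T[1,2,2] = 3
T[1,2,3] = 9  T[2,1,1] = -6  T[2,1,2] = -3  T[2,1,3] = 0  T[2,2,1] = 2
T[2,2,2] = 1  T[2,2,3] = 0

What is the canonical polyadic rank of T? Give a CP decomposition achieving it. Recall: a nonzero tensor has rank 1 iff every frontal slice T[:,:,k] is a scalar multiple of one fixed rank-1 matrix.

rank(T) = 2

Lower bound: the mode-1 unfolding of T (rows indexed by i, columns by (j,k) = (1,1), (1,2), (1,3), (2,1), (2,2), (2,3)) is [[27, -9, -27, -9, 3, 9], [-6, -3, 0, 2, 1, 0]].
There the 2×2 minor on rows i ∈ {1, 2}, columns (j,k) ∈ {(1,1), (1,2)} is det [[27, -9], [-6, -3]] = -135 ≠ 0, so this unfolding has rank ≥ 2; CP rank is at least every unfolding rank, so rank(T) ≥ 2. (Unfolding ranks only ever bound the CP rank from below — rank(T) can be strictly larger than all of them — so the matching upper bound has to come from an explicit 2-term decomposition.)
Upper bound — finding two terms. Every mode-2 slice of T is a multiple of one matrix: T[:,j,:] = b[j]·M with b = [3, -1] and M = [[9, -3, -9], [-2, -1, 0]] (rows indexed by i, columns by k). So it suffices to write M as a sum of two rank-1 matrices.
Splitting M by its rows (i = 1, 2), M = [1, 0][9, -3, -9]ᵀ + [0, 1][-2, -1, 0]ᵀ.
Hence T = [1, 0] ⊗ [3, -1] ⊗ [9, -3, -9] + [0, 1] ⊗ [3, -1] ⊗ [-2, -1, 0], so rank(T) ≤ 2.
These bounds meet, so rank(T) = 2.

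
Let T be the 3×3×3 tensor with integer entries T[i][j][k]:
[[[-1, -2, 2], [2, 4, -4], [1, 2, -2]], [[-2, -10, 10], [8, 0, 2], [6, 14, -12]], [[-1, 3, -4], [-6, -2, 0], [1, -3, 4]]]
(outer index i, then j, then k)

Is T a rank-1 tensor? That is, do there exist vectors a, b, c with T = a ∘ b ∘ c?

No

The mode-2 unfolding of T (rows indexed by j, columns by (i,k) = (0,0), (0,1), (0,2), (1,0), (1,1), (1,2), (2,0), (2,1), (2,2)) is [[-1, -2, 2, -2, -10, 10, -1, 3, -4], [2, 4, -4, 8, 0, 2, -6, -2, 0], [1, 2, -2, 6, 14, -12, 1, -3, 4]].
There the 3×3 minor on rows j ∈ {0, 1, 2}, columns (i,k) ∈ {(0,0), (1,0), (1,1)} is det [[-1, -2, -10], [2, 8, 0], [1, 6, 14]] = -96 ≠ 0, so this unfolding has rank ≥ 3; CP rank is at least every unfolding rank, so rank(T) ≥ 3.
In particular rank(T) ≥ 3 > 1, so T is not rank-1.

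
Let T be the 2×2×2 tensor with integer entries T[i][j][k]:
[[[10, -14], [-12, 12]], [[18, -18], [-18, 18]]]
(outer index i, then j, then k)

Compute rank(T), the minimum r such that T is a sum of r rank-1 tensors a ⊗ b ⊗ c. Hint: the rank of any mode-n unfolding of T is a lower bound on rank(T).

Lower bound: the mode-3 unfolding of T (rows indexed by k, columns by (i,j) = (0,0), (0,1), (1,0), (1,1)) is [[10, -12, 18, -18], [-14, 12, -18, 18]].
There the 2×2 minor on rows k ∈ {0, 1}, columns (i,j) ∈ {(0,0), (0,1)} is det [[10, -12], [-14, 12]] = -48 ≠ 0, so this unfolding has rank ≥ 2; CP rank is at least every unfolding rank, so rank(T) ≥ 2. (Flattening ranks never certify an upper bound on CP rank; for that we must actually write T with 2 rank-1 terms.)
Upper bound — finding two terms. Write S_k = T[:,:,k] for the frontal slices: S₀ = [[10, -12], [18, -18]], S₁ = [[-14, 12], [-18, 18]].
If T = a₁ ⊗ b₁ ⊗ c₁ + a₂ ⊗ b₂ ⊗ c₂ then each S_k = c₁[k]·a₁b₁ᵀ + c₂[k]·a₂b₂ᵀ. S₀ and S₁ are linearly independent, so a₁b₁ᵀ and a₂b₂ᵀ must span the same plane of matrices: they are the rank-1 matrices of the form x·S₀ + y·S₁.
det(x·S₀ + y·S₁) is 36·x² − 36·y² = 36·(x − y)(x + y), vanishing at (x:y) = (1:1) and (1:-1).
M₁ = S₀ + S₁ = [[-4, 0], [0, 0]] = (-4)·[1, 0][1, 0]ᵀ and M₂ = S₀ − S₁ = [[24, -24], [36, -36]] = 12·[2, 3][1, -1]ᵀ, so take a₁ = [1, 0], b₁ = [1, 0], a₂ = [2, 3], b₂ = [1, -1].
Each slice is an integer combination of E₁ = a₁b₁ᵀ and E₂ = a₂b₂ᵀ: S₀ = −2·E₁ + 6·E₂, S₁ = −2·E₁ − 6·E₂; reading off coefficients, c₁ = [-2, -2] and c₂ = [6, -6].
Hence T = [1, 0] ⊗ [1, 0] ⊗ [-2, -2] + [2, 3] ⊗ [1, -1] ⊗ [6, -6], so rank(T) ≤ 2.
These bounds meet, so rank(T) = 2.
Check entry T[0,0,0] = 10: (1)·(1)·(-2) + (2)·(1)·(6) = 10.

2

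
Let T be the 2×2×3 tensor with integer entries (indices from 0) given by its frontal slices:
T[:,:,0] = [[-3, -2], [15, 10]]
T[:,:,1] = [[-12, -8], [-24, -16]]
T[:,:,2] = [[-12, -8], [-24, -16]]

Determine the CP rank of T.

Lower bound: the mode-1 unfolding of T (rows indexed by i, columns by (j,k) = (0,0), (0,1), (0,2), (1,0), (1,1), (1,2)) is [[-3, -12, -12, -2, -8, -8], [15, -24, -24, 10, -16, -16]].
There the 2×2 minor on rows i ∈ {0, 1}, columns (j,k) ∈ {(0,0), (0,1)} is det [[-3, -12], [15, -24]] = 252 ≠ 0, so this unfolding has rank ≥ 2; CP rank is at least every unfolding rank, so rank(T) ≥ 2. (Unfolding ranks only ever bound the CP rank from below — rank(T) can be strictly larger than all of them — so the matching upper bound has to come from an explicit 2-term decomposition.)
Upper bound — finding two terms. Every mode-2 slice of T is a multiple of one matrix: T[:,j,:] = b[j]·M with b = (3, 2) and M = [[-1, -4, -4], [5, -8, -8]] (rows indexed by i, columns by k). So it suffices to write M as a sum of two rank-1 matrices.
Splitting M by its rows (i = 0, 1), M = (1, 0)(-1, -4, -4)ᵀ + (0, 1)(5, -8, -8)ᵀ.
Hence T = (1, 0) (x) (3, 2) (x) (-1, -4, -4) + (0, 1) (x) (3, 2) (x) (5, -8, -8), so rank(T) ≤ 2.
These bounds meet, so rank(T) = 2.

2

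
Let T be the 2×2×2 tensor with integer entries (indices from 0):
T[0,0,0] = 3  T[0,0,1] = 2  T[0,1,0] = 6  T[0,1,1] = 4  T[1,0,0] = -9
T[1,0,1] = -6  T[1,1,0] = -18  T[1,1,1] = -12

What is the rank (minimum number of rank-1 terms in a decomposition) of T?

Lower bound: T ≠ 0 (e.g. T[0,0,0] = 3), so rank(T) ≥ 1.
Upper bound: if T = a ⊗ b ⊗ c then every fibre of T is a multiple of the corresponding factor, so read the factors off the fibres through the nonzero entry T[0,0,0] = 3.
The mode-1 fibre T[:,0,0] = [3, -9] gives a = [1, -3] (primitive direction); the mode-2 fibre T[0,:,0] = [3, 6] gives b = [1, 2]; then c[k] = T[0,0,k] / (a[0]·b[0]) = [3, 2] / 1 = [3, 2].
Expanding [1, -3] ⊗ [1, 2] ⊗ [3, 2] reproduces all 8 entries of T, so T = [1, -3] ⊗ [1, 2] ⊗ [3, 2] and rank(T) ≤ 1.
These bounds meet, so rank(T) = 1.

1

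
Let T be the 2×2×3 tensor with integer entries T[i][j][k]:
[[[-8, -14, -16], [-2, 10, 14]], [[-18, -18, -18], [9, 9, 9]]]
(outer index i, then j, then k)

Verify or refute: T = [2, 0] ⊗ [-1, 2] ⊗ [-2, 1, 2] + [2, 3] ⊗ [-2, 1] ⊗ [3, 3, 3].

Reconstruct entrywise from the claimed factors. For example, T[0,1,2] = 14 and Σₗ aₗ[0]bₗ[1]cₗ[2] = (2)·(2)·(2) + (2)·(1)·(3) = 14; checking all 12 entries, every one matches. The claim holds.

Yes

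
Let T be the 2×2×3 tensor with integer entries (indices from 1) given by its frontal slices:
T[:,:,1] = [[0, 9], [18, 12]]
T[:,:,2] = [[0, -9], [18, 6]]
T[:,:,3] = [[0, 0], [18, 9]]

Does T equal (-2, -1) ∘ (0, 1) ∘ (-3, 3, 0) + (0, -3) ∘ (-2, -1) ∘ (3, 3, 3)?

Reconstruct entry (1,2,1) from the claimed factors: Σₗ aₗ[1]bₗ[2]cₗ[1] = (-2)·(1)·(-3) + (0)·(-1)·(3) = 6, but T[1,2,1] = 9. The claim is false.

No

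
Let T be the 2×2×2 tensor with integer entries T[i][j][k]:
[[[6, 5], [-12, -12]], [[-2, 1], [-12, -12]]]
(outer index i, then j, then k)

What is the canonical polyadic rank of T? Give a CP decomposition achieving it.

Lower bound: the mode-2 unfolding of T (rows indexed by j, columns by (i,k) = (0,0), (0,1), (1,0), (1,1)) is [[6, 5, -2, 1], [-12, -12, -12, -12]].
There the 2×2 minor on rows j ∈ {0, 1}, columns (i,k) ∈ {(0,0), (0,1)} is det [[6, 5], [-12, -12]] = -12 ≠ 0, so this unfolding has rank ≥ 2; CP rank is at least every unfolding rank, so rank(T) ≥ 2. (Flattening ranks never certify an upper bound on CP rank; for that we must actually write T with 2 rank-1 terms.)
Upper bound — finding two terms. Write S_k = T[:,:,k] for the frontal slices: S₀ = [[6, -12], [-2, -12]], S₁ = [[5, -12], [1, -12]].
If T = a₁ ⊗ b₁ ⊗ c₁ + a₂ ⊗ b₂ ⊗ c₂ then each S_k = c₁[k]·a₁b₁ᵀ + c₂[k]·a₂b₂ᵀ. S₀ and S₁ are linearly independent, so a₁b₁ᵀ and a₂b₂ᵀ must span the same plane of matrices: they are the rank-1 matrices of the form x·S₀ + y·S₁.
det(x·S₀ + y·S₁) is −96·x² − 144·xy − 48·y² = (-48)·(x + y)(2·x + y), vanishing at (x:y) = (1:-1) and (1:-2).
M₁ = S₀ − S₁ = [[1, 0], [-3, 0]] = [1, -3][1, 0]ᵀ and M₂ = S₀ − 2·S₁ = [[-4, 12], [-4, 12]] = (-4)·[1, 1][1, -3]ᵀ, so take a₁ = [1, -3], b₁ = [1, 0], a₂ = [1, 1], b₂ = [1, -3].
Each slice is an integer combination of E₁ = a₁b₁ᵀ and E₂ = a₂b₂ᵀ: S₀ = 2·E₁ + 4·E₂, S₁ = E₁ + 4·E₂; reading off coefficients, c₁ = [2, 1] and c₂ = [4, 4].
Hence T = [1, -3] ⊗ [1, 0] ⊗ [2, 1] + [1, 1] ⊗ [1, -3] ⊗ [4, 4], so rank(T) ≤ 2.
These bounds meet, so rank(T) = 2.
Check entry T[0,0,0] = 6: (1)·(1)·(2) + (1)·(1)·(4) = 6.

rank(T) = 2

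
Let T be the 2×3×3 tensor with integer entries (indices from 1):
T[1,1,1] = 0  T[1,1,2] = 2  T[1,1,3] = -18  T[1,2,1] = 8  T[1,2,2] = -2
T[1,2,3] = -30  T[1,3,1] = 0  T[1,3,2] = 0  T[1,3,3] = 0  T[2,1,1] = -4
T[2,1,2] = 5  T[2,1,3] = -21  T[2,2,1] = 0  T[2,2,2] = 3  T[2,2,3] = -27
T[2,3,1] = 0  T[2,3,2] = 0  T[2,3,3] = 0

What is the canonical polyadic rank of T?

2

Lower bound: the mode-2 unfolding of T (rows indexed by j, columns by (i,k) = (1,1), (1,2), (1,3), (2,1), (2,2), (2,3)) is [[0, 2, -18, -4, 5, -21], [8, -2, -30, 0, 3, -27], [0, 0, 0, 0, 0, 0]].
There the 2×2 minor on rows j ∈ {1, 2}, columns (i,k) ∈ {(1,1), (1,2)} is det [[0, 2], [8, -2]] = -16 ≠ 0, so this unfolding has rank ≥ 2; CP rank is at least every unfolding rank, so rank(T) ≥ 2. (Flattening ranks never certify an upper bound on CP rank; for that we must actually write T with 2 rank-1 terms.)
Upper bound — finding two terms. Write S_k = T[:,:,k] for the frontal slices: S₁ = [[0, 8, 0], [-4, 0, 0]], S₂ = [[2, -2, 0], [5, 3, 0]], S₃ = [[-18, -30, 0], [-21, -27, 0]].
If T = a₁ (x) b₁ (x) c₁ + a₂ (x) b₂ (x) c₂ then each S_k = c₁[k]·a₁b₁ᵀ + c₂[k]·a₂b₂ᵀ. S₁ and S₂ are linearly independent, so a₁b₁ᵀ and a₂b₂ᵀ must span the same plane of matrices: they are the rank-1 matrices of the form x·S₁ + y·S₂.
The 2×2 minor of x·S₁ + y·S₂ on rows {1,2}, columns {1,2} is 32·x² − 48·xy + 16·y² = 16·(2·x − y)(x − y), vanishing at (x:y) = (1:2) and (1:1).
M₁ = S₁ + 2·S₂ = [[4, 4, 0], [6, 6, 0]] = 2·[2, 3][1, 1, 0]ᵀ and M₂ = S₁ + S₂ = [[2, 6, 0], [1, 3, 0]] = [2, 1][1, 3, 0]ᵀ, so take a₁ = [2, 3], b₁ = [1, 1, 0], a₂ = [2, 1], b₂ = [1, 3, 0].
Each slice is an integer combination of E₁ = a₁b₁ᵀ and E₂ = a₂b₂ᵀ: S₁ = −2·E₁ + 2·E₂, S₂ = 2·E₁ − E₂, S₃ = −6·E₁ − 3·E₂; reading off coefficients, c₁ = [-2, 2, -6] and c₂ = [2, -1, -3].
Hence T = [2, 3] (x) [1, 1, 0] (x) [-2, 2, -6] + [2, 1] (x) [1, 3, 0] (x) [2, -1, -3], so rank(T) ≤ 2.
These bounds meet, so rank(T) = 2.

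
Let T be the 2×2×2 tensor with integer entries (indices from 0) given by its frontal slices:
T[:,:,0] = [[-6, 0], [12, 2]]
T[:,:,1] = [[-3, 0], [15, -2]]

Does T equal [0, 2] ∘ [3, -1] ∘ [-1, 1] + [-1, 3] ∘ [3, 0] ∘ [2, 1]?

Yes

Reconstruct entrywise from the claimed factors. For example, T[0,1,1] = 0 and Σₗ aₗ[0]bₗ[1]cₗ[1] = (0)·(-1)·(1) + (-1)·(0)·(1) = 0; checking all 8 entries, every one matches. The claim holds.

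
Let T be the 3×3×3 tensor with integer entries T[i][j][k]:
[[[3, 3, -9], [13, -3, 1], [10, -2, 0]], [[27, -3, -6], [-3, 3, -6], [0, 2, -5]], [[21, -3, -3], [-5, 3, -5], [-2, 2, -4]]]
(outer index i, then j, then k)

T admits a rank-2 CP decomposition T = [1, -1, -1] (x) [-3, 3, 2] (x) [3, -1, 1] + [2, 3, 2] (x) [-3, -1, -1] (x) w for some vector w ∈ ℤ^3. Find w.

w = [-2, 0, 1]

Subtract the known terms from T to get the rank-1 residual R = [2, 3, 2] (x) [-3, -1, -1] (x) w, so R[i,j,k] = a[i]·b[j]·w[k]. Pick indices with nonzero a[0]·b[0] = (2)·(-3) = -6. Only the fibre through (0,0,·) is needed: R[0,0,:] = T[0,0,:] − Σₗ aₗ[0]bₗ[0]cₗ = [3, 3, -9] − (1)·(-3)·[3, -1, 1] = [12, 0, -6]. Then w[k] = R[0,0,k] / -6 for each k, giving w = [12, 0, -6] / -6 = [-2, 0, 1].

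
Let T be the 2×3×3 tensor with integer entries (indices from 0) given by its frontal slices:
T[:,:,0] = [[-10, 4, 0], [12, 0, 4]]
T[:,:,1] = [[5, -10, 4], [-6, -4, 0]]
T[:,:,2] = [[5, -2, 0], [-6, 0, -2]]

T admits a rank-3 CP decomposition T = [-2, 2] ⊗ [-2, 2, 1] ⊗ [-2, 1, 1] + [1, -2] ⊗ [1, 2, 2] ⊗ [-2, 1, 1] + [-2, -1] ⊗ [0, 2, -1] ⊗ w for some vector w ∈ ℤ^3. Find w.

w = [0, 2, 0]

Subtract the known terms from T to get the rank-1 residual R = [-2, -1] ⊗ [0, 2, -1] ⊗ w, so R[i,j,k] = a[i]·b[j]·w[k]. Pick indices with nonzero a[0]·b[1] = (-2)·(2) = -4. Only the fibre through (0,1,·) is needed: R[0,1,:] = T[0,1,:] − Σₗ aₗ[0]bₗ[1]cₗ = [4, -10, -2] − (-2)·(2)·[-2, 1, 1] − (1)·(2)·[-2, 1, 1] = [0, -8, 0]. Then w[k] = R[0,1,k] / -4 for each k, giving w = [0, -8, 0] / -4 = [0, 2, 0].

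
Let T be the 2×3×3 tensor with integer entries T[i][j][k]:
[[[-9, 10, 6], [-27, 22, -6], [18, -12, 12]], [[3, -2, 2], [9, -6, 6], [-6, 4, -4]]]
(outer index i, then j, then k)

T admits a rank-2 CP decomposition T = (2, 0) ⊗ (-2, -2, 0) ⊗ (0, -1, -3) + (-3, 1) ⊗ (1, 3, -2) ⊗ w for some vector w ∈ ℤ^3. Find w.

Subtract the known terms from T to get the rank-1 residual R = (-3, 1) ⊗ (1, 3, -2) ⊗ w, so R[i,j,k] = a[i]·b[j]·w[k]. Pick indices with nonzero a[0]·b[0] = (-3)·(1) = -3. Only the fibre through (0,0,·) is needed: R[0,0,:] = T[0,0,:] − Σₗ aₗ[0]bₗ[0]cₗ = [-9, 10, 6] − (2)·(-2)·(0, -1, -3) = [-9, 6, -6]. Then w[k] = R[0,0,k] / -3 for each k, giving w = [-9, 6, -6] / -3 = (3, -2, 2).

w = (3, -2, 2)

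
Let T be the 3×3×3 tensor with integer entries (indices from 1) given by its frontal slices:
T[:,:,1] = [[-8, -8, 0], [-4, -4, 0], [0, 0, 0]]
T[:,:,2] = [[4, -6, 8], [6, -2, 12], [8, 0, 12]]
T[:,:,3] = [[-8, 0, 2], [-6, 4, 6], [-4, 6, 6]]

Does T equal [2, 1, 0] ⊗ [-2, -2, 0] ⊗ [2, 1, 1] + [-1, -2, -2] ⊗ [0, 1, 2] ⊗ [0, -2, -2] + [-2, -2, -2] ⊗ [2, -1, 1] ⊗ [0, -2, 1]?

Yes

Reconstruct entrywise from the claimed factors. For example, T[2,2,3] = 4 and Σₗ aₗ[2]bₗ[2]cₗ[3] = (1)·(-2)·(1) + (-2)·(1)·(-2) + (-2)·(-1)·(1) = 4; checking all 27 entries, every one matches. The claim holds.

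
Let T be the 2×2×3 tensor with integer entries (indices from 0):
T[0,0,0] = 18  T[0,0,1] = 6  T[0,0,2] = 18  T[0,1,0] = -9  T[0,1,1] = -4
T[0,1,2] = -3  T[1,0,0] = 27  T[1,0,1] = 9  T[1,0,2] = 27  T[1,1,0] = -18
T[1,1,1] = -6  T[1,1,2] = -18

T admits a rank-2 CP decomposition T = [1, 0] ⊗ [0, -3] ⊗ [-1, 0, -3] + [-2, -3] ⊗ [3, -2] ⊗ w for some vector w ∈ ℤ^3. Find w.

Subtract the known terms from T to get the rank-1 residual R = [-2, -3] ⊗ [3, -2] ⊗ w, so R[i,j,k] = a[i]·b[j]·w[k]. Pick indices with nonzero a[0]·b[0] = (-2)·(3) = -6. Only the fibre through (0,0,·) is needed: R[0,0,:] = T[0,0,:] − Σₗ aₗ[0]bₗ[0]cₗ = [18, 6, 18] − (1)·(0)·[-1, 0, -3] = [18, 6, 18]. Then w[k] = R[0,0,k] / -6 for each k, giving w = [18, 6, 18] / -6 = [-3, -1, -3].

w = [-3, -1, -3]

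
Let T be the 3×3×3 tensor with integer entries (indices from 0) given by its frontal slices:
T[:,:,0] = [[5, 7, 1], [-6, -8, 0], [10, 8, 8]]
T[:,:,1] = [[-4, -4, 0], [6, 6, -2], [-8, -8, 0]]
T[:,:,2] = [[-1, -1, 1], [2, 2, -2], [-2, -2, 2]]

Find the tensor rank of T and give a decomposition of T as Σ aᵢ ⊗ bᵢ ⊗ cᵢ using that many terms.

Lower bound: the mode-2 unfolding of T (rows indexed by j, columns by (i,k) = (0,0), (0,1), (0,2), (1,0), (1,1), (1,2), (2,0), (2,1), (2,2)) is [[5, -4, -1, -6, 6, 2, 10, -8, -2], [7, -4, -1, -8, 6, 2, 8, -8, -2], [1, 0, 1, 0, -2, -2, 8, 0, 2]].
There the 3×3 minor on rows j ∈ {0, 1, 2}, columns (i,k) ∈ {(0,0), (0,1), (0,2)} is det [[5, -4, -1], [7, -4, -1], [1, 0, 1]] = 8 ≠ 0, so this unfolding has rank ≥ 3; CP rank is at least every unfolding rank, so rank(T) ≥ 3. (Unfolding ranks only ever bound the CP rank from below — rank(T) can be strictly larger than all of them — so the matching upper bound has to come from an explicit 3-term decomposition.)
Upper bound: T is a sum of 3 rank-1 terms, T = (1, -2, 2) ⊗ (1, 1, -1) ⊗ (1, -2, -1) + (1, -1, -1) ⊗ (0, 1, -1) ⊗ (2, 0, 0) + (1, -1, 2) ⊗ (1, 1, 1) ⊗ (4, -2, 0) (one valid choice — decompositions are not unique — normalised so each a, b is primitive with positive first nonzero entry; check it by expanding all entries), so rank(T) ≤ 3.
These bounds meet, so rank(T) = 3.
Check entry T[2,0,0] = 10: (2)·(1)·(1) + (-1)·(0)·(2) + (2)·(1)·(4) = 10.

rank(T) = 3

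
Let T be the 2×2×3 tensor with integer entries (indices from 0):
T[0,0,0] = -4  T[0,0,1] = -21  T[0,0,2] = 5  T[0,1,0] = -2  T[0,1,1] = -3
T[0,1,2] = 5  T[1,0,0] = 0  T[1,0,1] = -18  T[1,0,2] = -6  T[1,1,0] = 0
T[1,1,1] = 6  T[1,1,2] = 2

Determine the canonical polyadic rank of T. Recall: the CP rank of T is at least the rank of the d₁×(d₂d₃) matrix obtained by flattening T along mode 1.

Lower bound: in the mode-1 unfolding of T (rows indexed by i, columns by (j,k)) the 2×2 minor on rows i ∈ {0, 1}, columns (j,k) ∈ {(0,0), (0,1)} is det [[-4, -21], [0, -18]] = 72 ≠ 0, so that unfolding has rank ≥ 2 and hence rank(T) ≥ 2 (CP rank is at least every unfolding rank, though it can be larger).
Upper bound: with S_k = T[:,:,k], the two rank-1 terms a₁b₁ᵀ, a₂b₂ᵀ are the rank-1 members of the pencil x·S₀ + y·S₁.
det(x·S₀ + y·S₁) is −60·xy − 180·y² = (-60)·(x + 3·y)(y), vanishing at (x:y) = (3:-1) and (1:0).
M₁ = 3·S₀ − S₁ = [[9, -3], [18, -6]] = 3·[1, 2][3, -1]ᵀ and M₂ = S₀ = [[-4, -2], [0, 0]] = (-2)·[1, 0][2, 1]ᵀ, so take a₁ = [1, 2], b₁ = [3, -1], a₂ = [1, 0], b₂ = [2, 1].
Each slice is an integer combination of E₁ = a₁b₁ᵀ and E₂ = a₂b₂ᵀ: S₀ = −2·E₂, S₁ = −3·E₁ − 6·E₂, S₂ = −E₁ + 4·E₂; reading off coefficients, c₁ = [0, -3, -1] and c₂ = [-2, -6, 4].
Hence T = [1, 2] ⊗ [3, -1] ⊗ [0, -3, -1] + [1, 0] ⊗ [2, 1] ⊗ [-2, -6, 4], so rank(T) ≤ 2.
These bounds meet, so rank(T) = 2.

2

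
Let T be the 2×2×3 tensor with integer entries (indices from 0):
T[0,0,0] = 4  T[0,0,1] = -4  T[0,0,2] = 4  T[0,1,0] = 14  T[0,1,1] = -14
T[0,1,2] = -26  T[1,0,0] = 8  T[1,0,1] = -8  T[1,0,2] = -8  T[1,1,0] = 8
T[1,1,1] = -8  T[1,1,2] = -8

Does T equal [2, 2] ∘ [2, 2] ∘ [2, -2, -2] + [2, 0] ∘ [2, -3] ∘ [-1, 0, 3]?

Reconstruct entry (0,0,1) from the claimed factors: Σₗ aₗ[0]bₗ[0]cₗ[1] = (2)·(2)·(-2) + (2)·(2)·(0) = -8, but T[0,0,1] = -4. The claim is false.

No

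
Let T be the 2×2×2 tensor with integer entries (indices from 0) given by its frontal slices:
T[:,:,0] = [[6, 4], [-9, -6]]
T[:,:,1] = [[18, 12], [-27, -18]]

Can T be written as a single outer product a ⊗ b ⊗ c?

Yes

If T = a ⊗ b ⊗ c then every fibre of T is a multiple of the corresponding factor, so read the factors off the fibres through the nonzero entry T[0,0,0] = 6.
The mode-1 fibre T[:,0,0] = [6, -9] gives a = (2, -3) (primitive direction); the mode-2 fibre T[0,:,0] = [6, 4] gives b = (3, 2); then c[k] = T[0,0,k] / (a[0]·b[0]) = [6, 18] / 6 = (1, 3).
Expanding (2, -3) ⊗ (3, 2) ⊗ (1, 3) reproduces all 8 entries of T, so T = (2, -3) ⊗ (3, 2) ⊗ (1, 3) and rank(T) ≤ 1.
Equivalently every frontal slice T[:,:,k] is c[k] times the rank-1 matrix (2, -3) ⊗ (3, 2). So T has rank 1 (it is nonzero).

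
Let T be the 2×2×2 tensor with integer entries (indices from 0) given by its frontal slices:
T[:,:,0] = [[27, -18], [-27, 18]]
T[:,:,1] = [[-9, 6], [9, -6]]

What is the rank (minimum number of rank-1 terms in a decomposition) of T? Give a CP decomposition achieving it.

rank(T) = 1

Lower bound: T ≠ 0 (e.g. T[0,0,0] = 27), so rank(T) ≥ 1.
Upper bound: if T = a ∘ b ∘ c then every fibre of T is a multiple of the corresponding factor, so read the factors off the fibres through the nonzero entry T[0,0,0] = 27.
The mode-1 fibre T[:,0,0] = [27, -27] gives a = [1, -1] (primitive direction); the mode-2 fibre T[0,:,0] = [27, -18] gives b = [3, -2]; then c[k] = T[0,0,k] / (a[0]·b[0]) = [27, -9] / 3 = [9, -3].
Expanding [1, -1] ∘ [3, -2] ∘ [9, -3] reproduces all 8 entries of T, so T = [1, -1] ∘ [3, -2] ∘ [9, -3] and rank(T) ≤ 1.
These bounds meet, so rank(T) = 1.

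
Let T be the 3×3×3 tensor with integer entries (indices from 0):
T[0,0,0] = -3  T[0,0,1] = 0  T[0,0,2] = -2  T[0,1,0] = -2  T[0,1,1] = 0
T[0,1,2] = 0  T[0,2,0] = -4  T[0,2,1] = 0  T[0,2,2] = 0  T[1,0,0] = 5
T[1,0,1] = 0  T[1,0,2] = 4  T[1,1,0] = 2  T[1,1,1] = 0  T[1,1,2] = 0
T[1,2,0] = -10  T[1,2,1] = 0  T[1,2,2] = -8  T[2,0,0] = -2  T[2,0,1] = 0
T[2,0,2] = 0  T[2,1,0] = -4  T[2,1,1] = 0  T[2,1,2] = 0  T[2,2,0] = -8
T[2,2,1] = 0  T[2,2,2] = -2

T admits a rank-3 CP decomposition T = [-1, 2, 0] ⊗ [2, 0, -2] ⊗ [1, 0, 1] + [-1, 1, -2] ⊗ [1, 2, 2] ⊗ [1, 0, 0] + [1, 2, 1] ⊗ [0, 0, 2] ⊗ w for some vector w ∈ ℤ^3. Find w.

w = [-2, 0, -1]

Subtract the known terms from T to get the rank-1 residual R = [1, 2, 1] ⊗ [0, 0, 2] ⊗ w, so R[i,j,k] = a[i]·b[j]·w[k]. Pick indices with nonzero a[0]·b[2] = (1)·(2) = 2. Only the fibre through (0,2,·) is needed: R[0,2,:] = T[0,2,:] − Σₗ aₗ[0]bₗ[2]cₗ = [-4, 0, 0] − (-1)·(-2)·[1, 0, 1] − (-1)·(2)·[1, 0, 0] = [-4, 0, -2]. Then w[k] = R[0,2,k] / 2 for each k, giving w = [-4, 0, -2] / 2 = [-2, 0, -1].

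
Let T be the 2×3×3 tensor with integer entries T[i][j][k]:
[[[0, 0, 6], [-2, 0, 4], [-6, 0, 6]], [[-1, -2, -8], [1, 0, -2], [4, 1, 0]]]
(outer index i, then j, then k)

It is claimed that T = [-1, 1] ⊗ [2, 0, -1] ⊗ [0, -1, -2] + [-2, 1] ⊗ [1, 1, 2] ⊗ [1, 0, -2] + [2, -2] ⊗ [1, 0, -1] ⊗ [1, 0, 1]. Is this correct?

No

Reconstruct entry (0,0,1) from the claimed factors: Σₗ aₗ[0]bₗ[0]cₗ[1] = (-1)·(2)·(-1) + (-2)·(1)·(0) + (2)·(1)·(0) = 2, but T[0,0,1] = 0. The claim is false.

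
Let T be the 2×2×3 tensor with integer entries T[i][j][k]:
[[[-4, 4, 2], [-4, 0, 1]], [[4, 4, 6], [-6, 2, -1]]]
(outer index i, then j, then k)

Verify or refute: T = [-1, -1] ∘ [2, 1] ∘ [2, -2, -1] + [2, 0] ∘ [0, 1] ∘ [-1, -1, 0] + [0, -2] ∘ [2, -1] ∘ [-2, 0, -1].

Reconstruct entrywise from the claimed factors. For example, T[0,0,2] = 2 and Σₗ aₗ[0]bₗ[0]cₗ[2] = (-1)·(2)·(-1) + (2)·(0)·(0) + (0)·(2)·(-1) = 2; checking all 12 entries, every one matches. The claim holds.

Yes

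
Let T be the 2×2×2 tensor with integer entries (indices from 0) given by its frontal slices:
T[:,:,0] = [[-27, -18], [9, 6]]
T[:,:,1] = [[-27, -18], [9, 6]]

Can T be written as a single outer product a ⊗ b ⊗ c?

Yes

If T = a ⊗ b ⊗ c then every fibre of T is a multiple of the corresponding factor, so read the factors off the fibres through the nonzero entry T[0,0,0] = -27.
The mode-1 fibre T[:,0,0] = [-27, 9] gives a = (3, -1) (primitive direction); the mode-2 fibre T[0,:,0] = [-27, -18] gives b = (3, 2); then c[k] = T[0,0,k] / (a[0]·b[0]) = [-27, -27] / 9 = (-3, -3).
Expanding (3, -1) ⊗ (3, 2) ⊗ (-3, -3) reproduces all 8 entries of T, so T = (3, -1) ⊗ (3, 2) ⊗ (-3, -3) and rank(T) ≤ 1.
Equivalently every frontal slice T[:,:,k] is c[k] times the rank-1 matrix (3, -1) ⊗ (3, 2). So T has rank 1 (it is nonzero).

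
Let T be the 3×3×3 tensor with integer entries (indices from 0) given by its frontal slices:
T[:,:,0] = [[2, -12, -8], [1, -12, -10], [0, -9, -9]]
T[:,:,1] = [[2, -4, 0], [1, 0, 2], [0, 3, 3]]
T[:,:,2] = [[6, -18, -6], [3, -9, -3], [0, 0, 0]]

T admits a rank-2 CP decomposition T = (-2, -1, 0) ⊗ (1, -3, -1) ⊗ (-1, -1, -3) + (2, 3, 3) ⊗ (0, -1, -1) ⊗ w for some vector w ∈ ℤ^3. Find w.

w = (3, -1, 0)

Subtract the known terms from T to get the rank-1 residual R = (2, 3, 3) ⊗ (0, -1, -1) ⊗ w, so R[i,j,k] = a[i]·b[j]·w[k]. Pick indices with nonzero a[0]·b[1] = (2)·(-1) = -2. Only the fibre through (0,1,·) is needed: R[0,1,:] = T[0,1,:] − Σₗ aₗ[0]bₗ[1]cₗ = [-12, -4, -18] − (-2)·(-3)·(-1, -1, -3) = [-6, 2, 0]. Then w[k] = R[0,1,k] / -2 for each k, giving w = [-6, 2, 0] / -2 = (3, -1, 0).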